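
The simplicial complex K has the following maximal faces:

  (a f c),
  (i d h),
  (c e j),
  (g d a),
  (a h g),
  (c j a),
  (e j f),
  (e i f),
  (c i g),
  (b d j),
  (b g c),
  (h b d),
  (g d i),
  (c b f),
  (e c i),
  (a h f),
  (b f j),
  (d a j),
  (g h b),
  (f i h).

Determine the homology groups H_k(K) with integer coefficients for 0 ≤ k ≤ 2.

Order the vertices as a < b < c < d < e < f < g < h < i < j. Listing each simplex with vertices in this order, K has dimension 2 with simplices:

  0-simplices (10): a, b, c, d, e, f, g, h, i, j
  1-simplices (30): ac, ad, af, ag, ah, aj, bc, bd, bf, bg, bh, bj, ce, cf, cg, ci, cj, dg, dh, di, dj, ef, ei, ej, fh, fi, fj, gh, gi, hi
  2-simplices (20): acf, acj, adg, adj, afh, agh, bcf, bcg, bdh, bdj, bfj, bgh, cei, cej, cgi, dgi, dhi, efi, efj, fhi

giving chain groups C_0 ≅ Z^10, C_1 ≅ Z^30, C_2 ≅ Z^20.

∂_1: C_1 → C_0 maps an edge to its endpoints' difference, ∂[p,q] = q − p. For instance
  ∂ef = f − e.
As a 10×30 matrix over Z this has rank 9, with invariant factors (1,1,1,1,1,1,1,1,1).

The boundary map ∂_2: C_2 → C_1 acts by ∂[p,q,r] = [q,r] − [p,r] + [p,q]. For instance
  ∂bcf = cf − bf + bc,
  ∂bgh = gh − bh + bg.
This gives a 30×20 integer matrix of rank 20; reducing to Smith normal form yields diagonal entries (1,1,1,1,1,1,1,1,1,1,1,1,1,1,1,1,1,1,1,2).

Reading off H_k = ker ∂_k / im ∂_{k+1}:

  H_0: rank C_0 − rank ∂_1 = 10 − 9 = 1, and the invariant factors of ∂_1 are all 1, so H_0 = Z.
  H_1: rank ker ∂_1 − rank ∂_2 = (30 − 9) − 20 = 1, and ∂_2 has invariant factor 2 > 1, so H_1 = Z ⊕ Z/2Z.
  H_2: rank ker ∂_2 − rank ∂_3 = (20 − 20) − 0 = 0, and there is no ∂_3, so H_2 = 0.

As a check, the Euler characteristic is 10 − 30 + 20 = 0, which agrees with 1 − 1 + 0 = 0.

H_0 = Z,  H_1 = Z ⊕ Z/2Z,  H_2 = 0.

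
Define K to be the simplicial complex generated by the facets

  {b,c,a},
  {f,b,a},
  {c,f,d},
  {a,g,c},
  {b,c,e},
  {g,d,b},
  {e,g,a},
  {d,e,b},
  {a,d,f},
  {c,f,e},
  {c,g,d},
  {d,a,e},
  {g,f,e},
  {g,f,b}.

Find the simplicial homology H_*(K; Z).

H_0 = Z,  H_1 = Z^2,  H_2 = Z.

Fix the vertex order a < b < c < d < e < f < g and write every simplex with vertices in increasing order. Then dim K = 2 and the simplices of K are:

  0-simplices (7): a, b, c, d, e, f, g
  1-simplices (21): ab, ac, ad, ae, af, ag, bc, bd, be, bf, bg, cd, ce, cf, cg, de, df, dg, ef, eg, fg
  2-simplices (14): abc, abf, acg, ade, adf, aeg, bce, bde, bdg, bfg, cdf, cdg, cef, efg

Hence C_0 ≅ Z^7, C_1 ≅ Z^21, C_2 ≅ Z^14.

Boundary ∂_1: C_1 → C_0 maps an edge to its endpoints' difference, ∂[p,q] = q − p. For instance
  ∂ae = e − a.
This gives a 7×21 integer matrix of rank 6; reducing to Smith normal form yields diagonal entries (1,1,1,1,1,1).

The boundary map ∂_2: C_2 → C_1 acts by ∂[p,q,r] = [q,r] − [p,r] + [p,q]. For instance
  ∂bde = de − be + bd,
  ∂abf = bf − af + ab.
This gives a 21×14 integer matrix of rank 13; reducing to Smith normal form yields diagonal entries (1,1,1,1,1,1,1,1,1,1,1,1,1).

Reading off H_k = ker ∂_k / im ∂_{k+1}:

  H_0: rank C_0 − rank ∂_1 = 7 − 6 = 1, and the invariant factors of ∂_1 are all 1, so H_0 ≅ Z.
  H_1: rank ker ∂_1 − rank ∂_2 = (21 − 6) − 13 = 2, and the invariant factors of ∂_2 are all 1, so H_1 ≅ Z^2.
  H_2: rank ker ∂_2 − rank ∂_3 = (14 − 13) − 0 = 1, and there is no ∂_3, so H_2 ≅ Z.

As a check, the Euler characteristic is 7 − 21 + 14 = 0, which agrees with 1 − 2 + 1 = 0.
(K is a triangulation of the torus T^2.)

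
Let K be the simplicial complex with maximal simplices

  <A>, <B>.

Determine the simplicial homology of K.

H_0 = Z^2.

Order the vertices as A < B. Listing each simplex with vertices in this order, K has dimension 0 with simplices:

  0-simplices (2): A, B

giving chain groups C_0 ≅ Z^2.

Reading off H_k = ker ∂_k / im ∂_{k+1}:

  H_0: rank C_0 − rank ∂_1 = 2 − 0 = 2, and there is no ∂_1, so H_0 ≅ Z^2.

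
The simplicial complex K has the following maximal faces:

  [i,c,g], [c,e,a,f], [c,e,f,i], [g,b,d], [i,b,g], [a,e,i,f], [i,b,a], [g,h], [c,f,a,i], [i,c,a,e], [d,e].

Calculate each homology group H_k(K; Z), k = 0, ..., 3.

H_0 ≅ Z,  H_1 ≅ Z,  H_2 = 0,  H_3 ≅ Z.

Take the total order a < b < c < d < e < f < g < h < i on the vertex set. Then K (dimension 3) consists of the simplices:

  0-simplices (9): a, b, c, d, e, f, g, h, i
  1-simplices (19): ab, ac, ae, af, ai, bd, bg, bi, ce, cf, cg, ci, de, dg, ef, ei, fi, gh, gi
  2-simplices (14): abi, ace, acf, aci, aef, aei, afi, bdg, bgi, cef, cei, cfi, cgi, efi
  3-simplices (5): acef, acei, acfi, aefi, cefi

so the chain groups are C_0 ≅ Z^9, C_1 ≅ Z^19, C_2 ≅ Z^14, C_3 ≅ Z^5.

Boundary ∂_1: C_1 → C_0 maps an edge to its endpoints' difference, ∂[p,q] = q − p. For instance
  ∂dg = g − d.
The 9×19 boundary matrix has rank 8 and Smith normal form diag(1,1,1,1,1,1,1,1).

∂_2: C_2 → C_1 acts by ∂[p,q,r] = [q,r] − [p,r] + [p,q]. For instance
  ∂bdg = dg − bg + bd,
  ∂abi = bi − ai + ab.
As a 19×14 matrix over Z this has rank 10, with invariant factors (1,1,1,1,1,1,1,1,1,1).

Boundary ∂_3: C_3 → C_2 sends each 3-simplex σ to the alternating sum Σ_i (−1)^i (σ with its i-th vertex removed). For instance
  ∂cefi = efi − cfi + cei − cef,
  ∂acfi = cfi − afi + aci − acf.
The 14×5 boundary matrix has rank 4 and Smith normal form diag(1,1,1,1).

Reading off H_k = ker ∂_k / im ∂_{k+1}:

  H_0: rank C_0 − rank ∂_1 = 9 − 8 = 1, and the invariant factors of ∂_1 are all 1, so H_0 ≅ Z.
  H_1: rank ker ∂_1 − rank ∂_2 = (19 − 8) − 10 = 1, and the invariant factors of ∂_2 are all 1, so H_1 ≅ Z.
  H_2: rank ker ∂_2 − rank ∂_3 = (14 − 10) − 4 = 0, and the invariant factors of ∂_3 are all 1, so H_2 ≅ 0.
  H_3: rank ker ∂_3 − rank ∂_4 = (5 − 4) − 0 = 1, and there is no ∂_4, so H_3 ≅ Z.

As a check, the Euler characteristic is 9 − 19 + 14 − 5 = -1, which agrees with 1 − 1 + 0 − 1 = -1.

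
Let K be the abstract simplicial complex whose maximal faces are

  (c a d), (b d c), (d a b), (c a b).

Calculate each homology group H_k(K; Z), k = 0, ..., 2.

Order the vertices as a < b < c < d. Listing each simplex with vertices in this order, K has dimension 2 with simplices:

  0-simplices (4): a, b, c, d
  1-simplices (6): ab, ac, ad, bc, bd, cd
  2-simplices (4): abc, abd, acd, bcd

giving chain groups C_0 ≅ Z^4, C_1 ≅ Z^6, C_2 ≅ Z^4.

Boundary ∂_1: C_1 → C_0 maps an edge to its endpoints' difference, ∂[p,q] = q − p. For instance
  ∂bd = d − b.
The resulting 4×6 matrix has rank 3, and its Smith normal form has invariant factors (1,1,1).

Boundary ∂_2: C_2 → C_1 maps a triangle to the signed sum of its edges. For instance
  ∂bcd = cd − bd + bc,
  ∂acd = cd − ad + ac.
As a 6×4 matrix over Z this has rank 3, with invariant factors (1,1,1).

Now H_k = ker ∂_k / im ∂_{k+1}, so:

  H_0: rank C_0 − rank ∂_1 = 4 − 3 = 1, and the invariant factors of ∂_1 are all 1, so H_0 ≅ Z.
  H_1: rank ker ∂_1 − rank ∂_2 = (6 − 3) − 3 = 0, and the invariant factors of ∂_2 are all 1, so H_1 ≅ 0.
  H_2: rank ker ∂_2 − rank ∂_3 = (4 − 3) − 0 = 1, and there is no ∂_3, so H_2 ≅ Z.

As a check, the Euler characteristic is 4 − 6 + 4 = 2, which agrees with 1 − 0 + 1 = 2.

H_0 ≅ Z,  H_1 = 0,  H_2 ≅ Z.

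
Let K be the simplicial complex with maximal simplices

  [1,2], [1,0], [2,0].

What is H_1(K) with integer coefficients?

K has 3 vertices, 3 edges.
rank ∂_1 = 2, rank ∂_2 = 0 ⇒ b_1 = 3 − 2 − 0 = 1. So H_1 ≅ Z.

H_1 ≅ Z.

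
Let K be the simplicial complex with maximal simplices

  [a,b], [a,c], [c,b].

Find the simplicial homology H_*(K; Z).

Order the vertices as a < b < c. Listing each simplex with vertices in this order, K has dimension 1 with simplices:

  0-simplices (3): a, b, c
  1-simplices (3): ab, ac, bc

Hence C_0 ≅ Z^3, C_1 ≅ Z^3.

Boundary ∂_1: C_1 → C_0 maps an edge to its endpoints' difference, ∂[p,q] = q − p.
This gives a 3×3 integer matrix of rank 2; reducing to Smith normal form yields diagonal entries (1,1).

Computing H_k = (kernel of ∂_k) / (image of ∂_{k+1}):

  H_0: rank C_0 − rank ∂_1 = 3 − 2 = 1, and the invariant factors of ∂_1 are all 1, so H_0 ≅ Z.
  H_1: rank ker ∂_1 − rank ∂_2 = (3 − 2) − 0 = 1, and there is no ∂_2, so H_1 ≅ Z.

H_0 ≅ Z,  H_1 ≅ Z.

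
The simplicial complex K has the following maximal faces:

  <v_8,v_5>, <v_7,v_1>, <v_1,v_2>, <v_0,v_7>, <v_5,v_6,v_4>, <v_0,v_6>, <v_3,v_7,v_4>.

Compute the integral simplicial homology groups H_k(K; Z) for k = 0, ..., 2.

Fix the vertex order v_0 < v_1 < v_2 < v_3 < v_4 < v_5 < v_6 < v_7 < v_8 and write every simplex with vertices in increasing order. Then dim K = 2 and the simplices of K are:

  0-simplices (9): [v_0], [v_1], [v_2], [v_3], [v_4], [v_5], [v_6], [v_7], [v_8]
  1-simplices (11): [v_0,v_6], [v_0,v_7], [v_1,v_2], [v_1,v_7], [v_3,v_4], [v_3,v_7], [v_4,v_5], [v_4,v_6], [v_4,v_7], [v_5,v_6], [v_5,v_8]
  2-simplices (2): [v_3,v_4,v_7], [v_4,v_5,v_6]

so the chain groups are C_0 ≅ Z^9, C_1 ≅ Z^11, C_2 ≅ Z^2.

The boundary map ∂_1: C_1 → C_0 maps an edge to its endpoints' difference, ∂[p,q] = q − p. For instance
  ∂[v_1,v_2] = [v_2] − [v_1].
As a 9×11 matrix over Z this has rank 8, with invariant factors (1,1,1,1,1,1,1,1).

∂_2: C_2 → C_1 sends each 2-simplex [p,q,r] to [q,r] − [p,r] + [p,q]. For instance
  ∂[v_3,v_4,v_7] = [v_4,v_7] − [v_3,v_7] + [v_3,v_4],
  ∂[v_4,v_5,v_6] = [v_5,v_6] − [v_4,v_6] + [v_4,v_5].
This gives a 11×2 integer matrix of rank 2; reducing to Smith normal form yields diagonal entries (1,1).

From H_k ≅ ker(∂_k) / im(∂_{k+1}) we obtain:

  H_0: rank C_0 − rank ∂_1 = 9 − 8 = 1, and the invariant factors of ∂_1 are all 1, so H_0 = Z.
  H_1: rank ker ∂_1 − rank ∂_2 = (11 − 8) − 2 = 1, and the invariant factors of ∂_2 are all 1, so H_1 = Z.
  H_2: rank ker ∂_2 − rank ∂_3 = (2 − 2) − 0 = 0, and there is no ∂_3, so H_2 = 0.

As a check, the Euler characteristic is 9 − 11 + 2 = 0, which agrees with 1 − 1 + 0 = 0.

H_0 ≅ Z,  H_1 ≅ Z,  H_2 = 0.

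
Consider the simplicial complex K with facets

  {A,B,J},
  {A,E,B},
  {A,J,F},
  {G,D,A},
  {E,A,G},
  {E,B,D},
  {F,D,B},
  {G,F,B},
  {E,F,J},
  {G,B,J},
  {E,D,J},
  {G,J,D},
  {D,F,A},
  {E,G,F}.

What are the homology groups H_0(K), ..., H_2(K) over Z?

Take the total order A < B < D < E < F < G < J on the vertex set. Then K (dimension 2) consists of the simplices:

  0-simplices (7): A, B, D, E, F, G, J
  1-simplices (21): AB, AD, AE, AF, AG, AJ, BD, BE, BF, BG, BJ, DE, DF, DG, DJ, EF, EG, EJ, FG, FJ, GJ
  2-simplices (14): ABE, ABJ, ADF, ADG, AEG, AFJ, BDE, BDF, BFG, BGJ, DEJ, DGJ, EFG, EFJ

so the chain groups are C_0 ≅ Z^7, C_1 ≅ Z^21, C_2 ≅ Z^14.

The boundary map ∂_1: C_1 → C_0 is given by ∂[p,q] = [q] − [p]. For instance
  ∂DE = E − D.
This gives a 7×21 integer matrix of rank 6; reducing to Smith normal form yields diagonal entries (1,1,1,1,1,1).

∂_2: C_2 → C_1 sends each 2-simplex [p,q,r] to [q,r] − [p,r] + [p,q]. For instance
  ∂EFG = FG − EG + EF,
  ∂ADG = DG − AG + AD.
As a 21×14 matrix over Z this has rank 13, with invariant factors (1,1,1,1,1,1,1,1,1,1,1,1,1).

From H_k ≅ ker(∂_k) / im(∂_{k+1}) we obtain:

  H_0: rank C_0 − rank ∂_1 = 7 − 6 = 1, and the invariant factors of ∂_1 are all 1, so H_0 = Z.
  H_1: rank ker ∂_1 − rank ∂_2 = (21 − 6) − 13 = 2, and the invariant factors of ∂_2 are all 1, so H_1 = Z^2.
  H_2: rank ker ∂_2 − rank ∂_3 = (14 − 13) − 0 = 1, and there is no ∂_3, so H_2 = Z.

H_0 = Z,  H_1 = Z^2,  H_2 = Z.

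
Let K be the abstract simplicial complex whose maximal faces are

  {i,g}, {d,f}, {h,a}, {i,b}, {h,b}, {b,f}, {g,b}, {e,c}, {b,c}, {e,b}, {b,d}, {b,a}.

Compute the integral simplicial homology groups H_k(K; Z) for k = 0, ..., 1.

Order the vertices as a < b < c < d < e < f < g < h < i. Listing each simplex with vertices in this order, K has dimension 1 with simplices:

  0-simplices (9): a, b, c, d, e, f, g, h, i
  1-simplices (12): ab, ah, bc, bd, be, bf, bg, bh, bi, ce, df, gi

so the chain groups are C_0 ≅ Z^9, C_1 ≅ Z^12.

∂_1: C_1 → C_0 maps an edge to its endpoints' difference, ∂[p,q] = q − p.
As a 9×12 matrix over Z this has rank 8, with invariant factors (1,1,1,1,1,1,1,1).

Now H_k = ker ∂_k / im ∂_{k+1}, so:

  H_0: rank C_0 − rank ∂_1 = 9 − 8 = 1, and the invariant factors of ∂_1 are all 1, so H_0 = Z.
  H_1: rank ker ∂_1 − rank ∂_2 = (12 − 8) − 0 = 4, and there is no ∂_2, so H_1 = Z^4.

(K is a triangulation of a wedge of 4 circles.)

H_0 ≅ Z,  H_1 ≅ Z^4.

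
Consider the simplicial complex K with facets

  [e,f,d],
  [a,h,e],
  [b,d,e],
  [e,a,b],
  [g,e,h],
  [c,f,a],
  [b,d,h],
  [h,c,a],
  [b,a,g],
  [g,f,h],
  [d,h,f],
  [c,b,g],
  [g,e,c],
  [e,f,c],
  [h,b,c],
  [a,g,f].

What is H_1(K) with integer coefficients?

H_1 ≅ Z^2.

We work with the vertex ordering a < b < c < d < e < f < g < h. The simplices of K, each written with vertices in increasing order, are:

  0-simplices (8): a, b, c, d, e, f, g, h
  1-simplices (24): ab, ac, ae, af, ag, ah, bc, bd, be, bg, bh, ce, cf, cg, ch, de, df, dh, ef, eg, eh, fg, fh, gh
  2-simplices (16): abe, abg, acf, ach, aeh, afg, bcg, bch, bde, bdh, cef, ceg, def, dfh, egh, fgh

giving chain groups C_0 ≅ Z^8, C_1 ≅ Z^24, C_2 ≅ Z^16.

∂_1: C_1 → C_0 sends each edge [p,q] (with p < q) to q − p. For instance
  ∂ch = h − c.
As a 8×24 matrix over Z this has rank 7, with invariant factors (1,1,1,1,1,1,1).

The boundary map ∂_2: C_2 → C_1 acts by ∂[p,q,r] = [q,r] − [p,r] + [p,q]. For instance
  ∂cef = ef − cf + ce,
  ∂bch = ch − bh + bc.
As a 24×16 matrix over Z this has rank 15, with invariant factors (1,1,1,1,1,1,1,1,1,1,1,1,1,1,1).

From H_k ≅ ker(∂_k) / im(∂_{k+1}) we obtain:

  H_1: rank ker ∂_1 − rank ∂_2 = (24 − 7) − 15 = 2, and the invariant factors of ∂_2 are all 1, so H_1 ≅ Z^2.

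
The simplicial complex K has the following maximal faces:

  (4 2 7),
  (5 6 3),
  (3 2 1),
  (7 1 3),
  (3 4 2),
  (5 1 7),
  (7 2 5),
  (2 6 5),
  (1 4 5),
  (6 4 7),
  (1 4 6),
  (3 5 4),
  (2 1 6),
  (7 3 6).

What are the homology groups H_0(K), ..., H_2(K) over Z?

Take the total order 1 < 2 < 3 < 4 < 5 < 6 < 7 on the vertex set. Then K (dimension 2) consists of the simplices:

  0-simplices (7): [1], [2], [3], [4], [5], [6], [7]
  1-simplices (21): [1,2], [1,3], [1,4], [1,5], [1,6], [1,7], [2,3], [2,4], [2,5], [2,6], [2,7], [3,4], [3,5], [3,6], [3,7], [4,5], [4,6], [4,7], [5,6], [5,7], [6,7]
  2-simplices (14): [1,2,3], [1,2,6], [1,3,7], [1,4,5], [1,4,6], [1,5,7], [2,3,4], [2,4,7], [2,5,6], [2,5,7], [3,4,5], [3,5,6], [3,6,7], [4,6,7]

so the chain groups are C_0 ≅ Z^7, C_1 ≅ Z^21, C_2 ≅ Z^14.

The boundary map ∂_1: C_1 → C_0 sends each edge [p,q] (with p < q) to q − p. For instance
  ∂[3,5] = [5] − [3].
The resulting 7×21 matrix has rank 6, and its Smith normal form has invariant factors (1,1,1,1,1,1).

The boundary map ∂_2: C_2 → C_1 sends each 2-simplex [p,q,r] to [q,r] − [p,r] + [p,q]. For instance
  ∂[3,5,6] = [5,6] − [3,6] + [3,5],
  ∂[1,2,3] = [2,3] − [1,3] + [1,2].
This gives a 21×14 integer matrix of rank 13; reducing to Smith normal form yields diagonal entries (1,1,1,1,1,1,1,1,1,1,1,1,1).

Reading off H_k = ker ∂_k / im ∂_{k+1}:

  H_0: rank C_0 − rank ∂_1 = 7 − 6 = 1, and the invariant factors of ∂_1 are all 1, so H_0 ≅ Z.
  H_1: rank ker ∂_1 − rank ∂_2 = (21 − 6) − 13 = 2, and the invariant factors of ∂_2 are all 1, so H_1 ≅ Z^2.
  H_2: rank ker ∂_2 − rank ∂_3 = (14 − 13) − 0 = 1, and there is no ∂_3, so H_2 ≅ Z.

H_0 ≅ Z,  H_1 ≅ Z^2,  H_2 ≅ Z.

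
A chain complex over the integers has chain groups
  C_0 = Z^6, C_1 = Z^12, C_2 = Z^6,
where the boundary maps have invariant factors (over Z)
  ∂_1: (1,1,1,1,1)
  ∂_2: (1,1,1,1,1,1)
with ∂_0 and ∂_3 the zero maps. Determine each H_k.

H_0 = Z,  H_1 = Z,  H_2 = 0.

H_0: b_0 = 6 − 0 − 5 = 1; torsion from ∂_1 factors > 1: none. So H_0 = Z.
H_1: b_1 = 12 − 5 − 6 = 1; torsion from ∂_2 factors > 1: none. So H_1 = Z.
H_2: b_2 = 6 − 6 − 0 = 0; torsion from ∂_3 factors > 1: none. So H_2 = 0.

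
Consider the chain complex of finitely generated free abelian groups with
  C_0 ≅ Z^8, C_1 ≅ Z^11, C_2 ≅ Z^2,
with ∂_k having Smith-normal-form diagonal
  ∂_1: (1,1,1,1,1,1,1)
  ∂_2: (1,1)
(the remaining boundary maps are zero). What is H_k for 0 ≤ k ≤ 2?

H_0: b_0 = 8 − 0 − 7 = 1; torsion from ∂_1 factors > 1: none. So H_0 ≅ Z.
H_1: b_1 = 11 − 7 − 2 = 2; torsion from ∂_2 factors > 1: none. So H_1 ≅ Z^2.
H_2: b_2 = 2 − 2 − 0 = 0; torsion from ∂_3 factors > 1: none. So H_2 ≅ 0.

H_0 ≅ Z,  H_1 ≅ Z^2,  H_2 = 0.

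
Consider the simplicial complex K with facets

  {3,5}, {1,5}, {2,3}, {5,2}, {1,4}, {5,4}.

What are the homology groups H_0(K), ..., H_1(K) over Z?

K has 5 vertices, 6 edges.
rank ∂_0 = 0, rank ∂_1 = 4 ⇒ b_0 = 5 − 0 − 4 = 1; all invariant factors of ∂_1 are 1 so no torsion. So H_0 = Z.
rank ∂_1 = 4, rank ∂_2 = 0 ⇒ b_1 = 6 − 4 − 0 = 2. So H_1 = Z^2.

H_0 ≅ Z,  H_1 ≅ Z^2.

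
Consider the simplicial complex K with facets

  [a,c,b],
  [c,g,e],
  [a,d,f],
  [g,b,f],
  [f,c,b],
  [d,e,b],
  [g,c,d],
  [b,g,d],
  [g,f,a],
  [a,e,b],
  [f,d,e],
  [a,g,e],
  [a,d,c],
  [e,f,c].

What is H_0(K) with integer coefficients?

H_0 = Z.

K has 7 vertices, 21 edges, 14 triangles.
rank ∂_0 = 0, rank ∂_1 = 6 ⇒ b_0 = 7 − 0 − 6 = 1; all invariant factors of ∂_1 are 1 so no torsion. So H_0 = Z.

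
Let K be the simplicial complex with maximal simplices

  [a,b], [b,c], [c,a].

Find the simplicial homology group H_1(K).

H_1 = Z.

Order the vertices as a < b < c. Listing each simplex with vertices in this order, K has dimension 1 with simplices:

  0-simplices (3): a, b, c
  1-simplices (3): ab, ac, bc

Hence C_0 ≅ Z^3, C_1 ≅ Z^3.

The boundary map ∂_1: C_1 → C_0 is given by ∂[p,q] = [q] − [p]. For instance
  ∂ab = b − a.
The 3×3 boundary matrix has rank 2 and Smith normal form diag(1,1).

From H_k ≅ ker(∂_k) / im(∂_{k+1}) we obtain:

  H_1: rank ker ∂_1 − rank ∂_2 = (3 − 2) − 0 = 1, and there is no ∂_2, so H_1 ≅ Z.

(K is a triangulation of the circle S^1.)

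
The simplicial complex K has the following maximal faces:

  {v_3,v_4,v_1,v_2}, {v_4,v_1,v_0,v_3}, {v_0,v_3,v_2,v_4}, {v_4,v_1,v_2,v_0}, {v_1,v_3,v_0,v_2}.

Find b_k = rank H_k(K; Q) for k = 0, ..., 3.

b_0 = 1, b_1 = 0, b_2 = 0, b_3 = 1.

We work with the vertex ordering v_0 < v_1 < v_2 < v_3 < v_4. The simplices of K, each written with vertices in increasing order, are:

  0-simplices (5): [v_0], [v_1], [v_2], [v_3], [v_4]
  1-simplices (10): [v_0,v_1], [v_0,v_2], [v_0,v_3], [v_0,v_4], [v_1,v_2], [v_1,v_3], [v_1,v_4], [v_2,v_3], [v_2,v_4], [v_3,v_4]
  2-simplices (10): [v_0,v_1,v_2], [v_0,v_1,v_3], [v_0,v_1,v_4], [v_0,v_2,v_3], [v_0,v_2,v_4], [v_0,v_3,v_4], [v_1,v_2,v_3], [v_1,v_2,v_4], [v_1,v_3,v_4], [v_2,v_3,v_4]
  3-simplices (5): [v_0,v_1,v_2,v_3], [v_0,v_1,v_2,v_4], [v_0,v_1,v_3,v_4], [v_0,v_2,v_3,v_4], [v_1,v_2,v_3,v_4]

so the chain groups are C_0 ≅ Z^5, C_1 ≅ Z^10, C_2 ≅ Z^10, C_3 ≅ Z^5.

The boundary map ∂_1: C_1 → C_0 is given by ∂[p,q] = [q] − [p]. For instance
  ∂[v_2,v_3] = [v_3] − [v_2].
The 5×10 boundary matrix has rank 4 and Smith normal form diag(1,1,1,1).

The boundary map ∂_2: C_2 → C_1 sends each 2-simplex [p,q,r] to [q,r] − [p,r] + [p,q]. For instance
  ∂[v_0,v_1,v_4] = [v_1,v_4] − [v_0,v_4] + [v_0,v_1],
  ∂[v_1,v_2,v_4] = [v_2,v_4] − [v_1,v_4] + [v_1,v_2].
This gives a 10×10 integer matrix of rank 6; reducing to Smith normal form yields diagonal entries (1,1,1,1,1,1).

The boundary map ∂_3: C_3 → C_2 sends each 3-simplex σ to the alternating sum Σ_i (−1)^i (σ with its i-th vertex removed). For instance
  ∂[v_1,v_2,v_3,v_4] = [v_2,v_3,v_4] − [v_1,v_3,v_4] + [v_1,v_2,v_4] − [v_1,v_2,v_3],
  ∂[v_0,v_1,v_2,v_4] = [v_1,v_2,v_4] − [v_0,v_2,v_4] + [v_0,v_1,v_4] − [v_0,v_1,v_2].
This gives a 10×5 integer matrix of rank 4; reducing to Smith normal form yields diagonal entries (1,1,1,1).

Computing H_k = (kernel of ∂_k) / (image of ∂_{k+1}):

  H_0: rank C_0 − rank ∂_1 = 5 − 4 = 1, and the invariant factors of ∂_1 are all 1, so H_0 ≅ Z.
  H_1: rank ker ∂_1 − rank ∂_2 = (10 − 4) − 6 = 0, and the invariant factors of ∂_2 are all 1, so H_1 ≅ 0.
  H_2: rank ker ∂_2 − rank ∂_3 = (10 − 6) − 4 = 0, and the invariant factors of ∂_3 are all 1, so H_2 ≅ 0.
  H_3: rank ker ∂_3 − rank ∂_4 = (5 − 4) − 0 = 1, and there is no ∂_4, so H_3 ≅ Z.

Hence the Betti numbers are b_0 = 1, b_1 = 0, b_2 = 0, b_3 = 1.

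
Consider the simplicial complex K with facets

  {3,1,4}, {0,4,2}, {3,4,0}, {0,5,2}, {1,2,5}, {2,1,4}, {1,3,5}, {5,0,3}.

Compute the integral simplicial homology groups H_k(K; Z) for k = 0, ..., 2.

Fix the vertex order 0 < 1 < 2 < 3 < 4 < 5 and write every simplex with vertices in increasing order. Then dim K = 2 and the simplices of K are:

  0-simplices (6): [0], [1], [2], [3], [4], [5]
  1-simplices (12): [0,2], [0,3], [0,4], [0,5], [1,2], [1,3], [1,4], [1,5], [2,4], [2,5], [3,4], [3,5]
  2-simplices (8): [0,2,4], [0,2,5], [0,3,4], [0,3,5], [1,2,4], [1,2,5], [1,3,4], [1,3,5]

giving chain groups C_0 ≅ Z^6, C_1 ≅ Z^12, C_2 ≅ Z^8.

The boundary map ∂_1: C_1 → C_0 is given by ∂[p,q] = [q] − [p]. For instance
  ∂[3,4] = [4] − [3].
The 6×12 boundary matrix has rank 5 and Smith normal form diag(1,1,1,1,1).

The boundary map ∂_2: C_2 → C_1 sends each 2-simplex [p,q,r] to [q,r] − [p,r] + [p,q]. For instance
  ∂[1,2,5] = [2,5] − [1,5] + [1,2],
  ∂[0,3,5] = [3,5] − [0,5] + [0,3].
This gives a 12×8 integer matrix of rank 7; reducing to Smith normal form yields diagonal entries (1,1,1,1,1,1,1).

Now H_k = ker ∂_k / im ∂_{k+1}, so:

  H_0: rank C_0 − rank ∂_1 = 6 − 5 = 1, and the invariant factors of ∂_1 are all 1, so H_0 ≅ Z.
  H_1: rank ker ∂_1 − rank ∂_2 = (12 − 5) − 7 = 0, and the invariant factors of ∂_2 are all 1, so H_1 ≅ 0.
  H_2: rank ker ∂_2 − rank ∂_3 = (8 − 7) − 0 = 1, and there is no ∂_3, so H_2 ≅ Z.

(K is a triangulation of the 2-sphere S^2.)

H_0 ≅ Z,  H_1 = 0,  H_2 ≅ Z.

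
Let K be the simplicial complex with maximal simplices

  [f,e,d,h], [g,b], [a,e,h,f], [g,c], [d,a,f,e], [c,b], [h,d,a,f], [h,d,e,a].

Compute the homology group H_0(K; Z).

Order the vertices as a < b < c < d < e < f < g < h. Listing each simplex with vertices in this order, K has dimension 3 with simplices:

  0-simplices (8): a, b, c, d, e, f, g, h
  1-simplices (13): ad, ae, af, ah, bc, bg, cg, de, df, dh, ef, eh, fh
  2-simplices (10): ade, adf, adh, aef, aeh, afh, def, deh, dfh, efh
  3-simplices (5): adef, adeh, adfh, aefh, defh

Hence C_0 ≅ Z^8, C_1 ≅ Z^13, C_2 ≅ Z^10, C_3 ≅ Z^5.

Boundary ∂_1: C_1 → C_0 maps an edge to its endpoints' difference, ∂[p,q] = q − p. For instance
  ∂df = f − d.
This gives a 8×13 integer matrix of rank 6; reducing to Smith normal form yields diagonal entries (1,1,1,1,1,1).

Boundary ∂_2: C_2 → C_1 acts by ∂[p,q,r] = [q,r] − [p,r] + [p,q]. For instance
  ∂dfh = fh − dh + df,
  ∂ade = de − ae + ad.
As a 13×10 matrix over Z this has rank 6, with invariant factors (1,1,1,1,1,1).

Boundary ∂_3: C_3 → C_2 sends each 3-simplex σ to the alternating sum Σ_i (−1)^i (σ with its i-th vertex removed). For instance
  ∂adeh = deh − aeh + adh − ade,
  ∂aefh = efh − afh + aeh − aef.
The resulting 10×5 matrix has rank 4, and its Smith normal form has invariant factors (1,1,1,1).

Computing H_k = (kernel of ∂_k) / (image of ∂_{k+1}):

  H_0: rank C_0 − rank ∂_1 = 8 − 6 = 2, and the invariant factors of ∂_1 are all 1, so H_0 ≅ Z^2.

H_0 = Z^2.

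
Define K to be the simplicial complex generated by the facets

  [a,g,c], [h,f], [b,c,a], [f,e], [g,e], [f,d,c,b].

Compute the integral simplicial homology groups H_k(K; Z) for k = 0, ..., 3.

H_0 ≅ Z,  H_1 ≅ Z,  H_2 = 0,  H_3 = 0.

Fix the vertex order a < b < c < d < e < f < g < h and write every simplex with vertices in increasing order. Then dim K = 3 and the simplices of K are:

  0-simplices (8): a, b, c, d, e, f, g, h
  1-simplices (13): ab, ac, ag, bc, bd, bf, cd, cf, cg, df, ef, eg, fh
  2-simplices (6): abc, acg, bcd, bcf, bdf, cdf
  3-simplices (1): bcdf

Hence C_0 ≅ Z^8, C_1 ≅ Z^13, C_2 ≅ Z^6, C_3 ≅ Z^1.

The boundary map ∂_1: C_1 → C_0 maps an edge to its endpoints' difference, ∂[p,q] = q − p. For instance
  ∂bf = f − b.
The resulting 8×13 matrix has rank 7, and its Smith normal form has invariant factors (1,1,1,1,1,1,1).

Boundary ∂_2: C_2 → C_1 sends each 2-simplex [p,q,r] to [q,r] − [p,r] + [p,q]. For instance
  ∂bdf = df − bf + bd,
  ∂cdf = df − cf + cd.
The 13×6 boundary matrix has rank 5 and Smith normal form diag(1,1,1,1,1).

∂_3: C_3 → C_2 sends each 3-simplex σ to the alternating sum Σ_i (−1)^i (σ with its i-th vertex removed). For instance
  ∂bcdf = cdf − bdf + bcf − bcd.
The 6×1 boundary matrix has rank 1 and Smith normal form diag(1).

From H_k ≅ ker(∂_k) / im(∂_{k+1}) we obtain:

  H_0: rank C_0 − rank ∂_1 = 8 − 7 = 1, and the invariant factors of ∂_1 are all 1, so H_0 = Z.
  H_1: rank ker ∂_1 − rank ∂_2 = (13 − 7) − 5 = 1, and the invariant factors of ∂_2 are all 1, so H_1 = Z.
  H_2: rank ker ∂_2 − rank ∂_3 = (6 − 5) − 1 = 0, and the invariant factors of ∂_3 are all 1, so H_2 = 0.
  H_3: rank ker ∂_3 − rank ∂_4 = (1 − 1) − 0 = 0, and there is no ∂_4, so H_3 = 0.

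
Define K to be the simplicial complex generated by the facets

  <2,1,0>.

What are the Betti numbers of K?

b_0 = 1, b_1 = 0, b_2 = 0.

Take the total order 0 < 1 < 2 on the vertex set. Then K (dimension 2) consists of the simplices:

  0-simplices (3): [0], [1], [2]
  1-simplices (3): [0,1], [0,2], [1,2]
  2-simplices (1): [0,1,2]

Hence C_0 ≅ Z^3, C_1 ≅ Z^3, C_2 ≅ Z^1.

∂_1: C_1 → C_0 maps an edge to its endpoints' difference, ∂[p,q] = q − p. For instance
  ∂[0,1] = [1] − [0].
This gives a 3×3 integer matrix of rank 2; reducing to Smith normal form yields diagonal entries (1,1).

Boundary ∂_2: C_2 → C_1 acts by ∂[p,q,r] = [q,r] − [p,r] + [p,q]. For instance
  ∂[0,1,2] = [1,2] − [0,2] + [0,1].
The resulting 3×1 matrix has rank 1, and its Smith normal form has invariant factors (1).

Computing H_k = (kernel of ∂_k) / (image of ∂_{k+1}):

  H_0: rank C_0 − rank ∂_1 = 3 − 2 = 1, and the invariant factors of ∂_1 are all 1, so H_0 ≅ Z.
  H_1: rank ker ∂_1 − rank ∂_2 = (3 − 2) − 1 = 0, and the invariant factors of ∂_2 are all 1, so H_1 ≅ 0.
  H_2: rank ker ∂_2 − rank ∂_3 = (1 − 1) − 0 = 0, and there is no ∂_3, so H_2 ≅ 0.

Hence the Betti numbers are b_0 = 1, b_1 = 0, b_2 = 0.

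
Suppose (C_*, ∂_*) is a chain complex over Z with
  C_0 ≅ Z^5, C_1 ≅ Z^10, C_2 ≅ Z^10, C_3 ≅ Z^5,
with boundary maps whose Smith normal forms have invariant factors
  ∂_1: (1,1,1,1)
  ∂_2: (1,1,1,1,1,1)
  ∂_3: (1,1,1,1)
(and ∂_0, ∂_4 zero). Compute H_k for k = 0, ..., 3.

H_0: b_0 = 5 − 0 − 4 = 1; torsion from ∂_1 factors > 1: none. So H_0 ≅ Z.
H_1: b_1 = 10 − 4 − 6 = 0; torsion from ∂_2 factors > 1: none. So H_1 ≅ 0.
H_2: b_2 = 10 − 6 − 4 = 0; torsion from ∂_3 factors > 1: none. So H_2 ≅ 0.
H_3: b_3 = 5 − 4 − 0 = 1; torsion from ∂_4 factors > 1: none. So H_3 ≅ Z.

H_0 ≅ Z,  H_1 = 0,  H_2 = 0,  H_3 ≅ Z.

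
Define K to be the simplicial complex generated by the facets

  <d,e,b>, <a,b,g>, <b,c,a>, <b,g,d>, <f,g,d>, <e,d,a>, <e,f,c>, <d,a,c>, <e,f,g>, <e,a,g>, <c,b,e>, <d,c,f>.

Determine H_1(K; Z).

H_1 ≅ Z/2.

Fix the vertex order a < b < c < d < e < f < g and write every simplex with vertices in increasing order. Then dim K = 2 and the simplices of K are:

  0-simplices (7): a, b, c, d, e, f, g
  1-simplices (18): ab, ac, ad, ae, ag, bc, bd, be, bg, cd, ce, cf, de, df, dg, ef, eg, fg
  2-simplices (12): abc, abg, acd, ade, aeg, bce, bde, bdg, cdf, cef, dfg, efg

Hence C_0 ≅ Z^7, C_1 ≅ Z^18, C_2 ≅ Z^12.

The boundary map ∂_1: C_1 → C_0 is given by ∂[p,q] = [q] − [p].
The resulting 7×18 matrix has rank 6, and its Smith normal form has invariant factors (1,1,1,1,1,1).

∂_2: C_2 → C_1 maps a triangle to the signed sum of its edges. For instance
  ∂acd = cd − ad + ac,
  ∂bde = de − be + bd.
As a 18×12 matrix over Z this has rank 12, with invariant factors (1,1,1,1,1,1,1,1,1,1,1,2).

Reading off H_k = ker ∂_k / im ∂_{k+1}:

  H_1: rank ker ∂_1 − rank ∂_2 = (18 − 6) − 12 = 0, and ∂_2 has invariant factor 2 > 1, so H_1 = Z/2.

(K is a triangulation of the real projective plane RP^2.)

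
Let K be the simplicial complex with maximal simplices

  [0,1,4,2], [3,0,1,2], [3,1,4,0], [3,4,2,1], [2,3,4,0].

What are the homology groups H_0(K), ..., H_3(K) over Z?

H_0 ≅ Z,  H_1 = 0,  H_2 = 0,  H_3 ≅ Z.

Take the total order 0 < 1 < 2 < 3 < 4 on the vertex set. Then K (dimension 3) consists of the simplices:

  0-simplices (5): [0], [1], [2], [3], [4]
  1-simplices (10): [0,1], [0,2], [0,3], [0,4], [1,2], [1,3], [1,4], [2,3], [2,4], [3,4]
  2-simplices (10): [0,1,2], [0,1,3], [0,1,4], [0,2,3], [0,2,4], [0,3,4], [1,2,3], [1,2,4], [1,3,4], [2,3,4]
  3-simplices (5): [0,1,2,3], [0,1,2,4], [0,1,3,4], [0,2,3,4], [1,2,3,4]

giving chain groups C_0 ≅ Z^5, C_1 ≅ Z^10, C_2 ≅ Z^10, C_3 ≅ Z^5.

The boundary map ∂_1: C_1 → C_0 is given by ∂[p,q] = [q] − [p].
As a 5×10 matrix over Z this has rank 4, with invariant factors (1,1,1,1).

∂_2: C_2 → C_1 acts by ∂[p,q,r] = [q,r] − [p,r] + [p,q]. For instance
  ∂[0,1,3] = [1,3] − [0,3] + [0,1],
  ∂[1,2,3] = [2,3] − [1,3] + [1,2].
The resulting 10×10 matrix has rank 6, and its Smith normal form has invariant factors (1,1,1,1,1,1).

∂_3: C_3 → C_2 sends each 3-simplex σ to the alternating sum Σ_i (−1)^i (σ with its i-th vertex removed). For instance
  ∂[0,1,2,4] = [1,2,4] − [0,2,4] + [0,1,4] − [0,1,2],
  ∂[0,2,3,4] = [2,3,4] − [0,3,4] + [0,2,4] − [0,2,3].
As a 10×5 matrix over Z this has rank 4, with invariant factors (1,1,1,1).

Reading off H_k = ker ∂_k / im ∂_{k+1}:

  H_0: rank C_0 − rank ∂_1 = 5 − 4 = 1, and the invariant factors of ∂_1 are all 1, so H_0 ≅ Z.
  H_1: rank ker ∂_1 − rank ∂_2 = (10 − 4) − 6 = 0, and the invariant factors of ∂_2 are all 1, so H_1 ≅ 0.
  H_2: rank ker ∂_2 − rank ∂_3 = (10 − 6) − 4 = 0, and the invariant factors of ∂_3 are all 1, so H_2 ≅ 0.
  H_3: rank ker ∂_3 − rank ∂_4 = (5 − 4) − 0 = 1, and there is no ∂_4, so H_3 ≅ Z.

As a check, the Euler characteristic is 5 − 10 + 10 − 5 = 0, which agrees with 1 − 0 + 0 − 1 = 0.
(K is a triangulation of the 3-sphere S^3.)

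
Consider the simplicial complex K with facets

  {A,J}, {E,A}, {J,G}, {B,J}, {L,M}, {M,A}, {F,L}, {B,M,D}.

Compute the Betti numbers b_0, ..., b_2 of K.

We work with the vertex ordering A < B < D < E < F < G < J < L < M. The simplices of K, each written with vertices in increasing order, are:

  0-simplices (9): A, B, D, E, F, G, J, L, M
  1-simplices (10): AE, AJ, AM, BD, BJ, BM, DM, FL, GJ, LM
  2-simplices (1): BDM

Hence C_0 ≅ Z^9, C_1 ≅ Z^10, C_2 ≅ Z^1.

∂_1: C_1 → C_0 is given by ∂[p,q] = [q] − [p].
The 9×10 boundary matrix has rank 8 and Smith normal form diag(1,1,1,1,1,1,1,1).

Boundary ∂_2: C_2 → C_1 maps a triangle to the signed sum of its edges. For instance
  ∂BDM = DM − BM + BD.
The resulting 10×1 matrix has rank 1, and its Smith normal form has invariant factors (1).

From H_k ≅ ker(∂_k) / im(∂_{k+1}) we obtain:

  H_0: rank C_0 − rank ∂_1 = 9 − 8 = 1, and the invariant factors of ∂_1 are all 1, so H_0 = Z.
  H_1: rank ker ∂_1 − rank ∂_2 = (10 − 8) − 1 = 1, and the invariant factors of ∂_2 are all 1, so H_1 = Z.
  H_2: rank ker ∂_2 − rank ∂_3 = (1 − 1) − 0 = 0, and there is no ∂_3, so H_2 = 0.

Hence the Betti numbers are b_0 = 1, b_1 = 1, b_2 = 0.

b_0 = 1, b_1 = 1, b_2 = 0.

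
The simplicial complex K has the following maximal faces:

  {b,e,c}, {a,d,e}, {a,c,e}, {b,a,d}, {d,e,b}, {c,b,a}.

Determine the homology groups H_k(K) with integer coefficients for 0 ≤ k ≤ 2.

H_0 = Z,  H_1 = 0,  H_2 = Z.

Fix the vertex order a < b < c < d < e and write every simplex with vertices in increasing order. Then dim K = 2 and the simplices of K are:

  0-simplices (5): a, b, c, d, e
  1-simplices (9): ab, ac, ad, ae, bc, bd, be, ce, de
  2-simplices (6): abc, abd, ace, ade, bce, bde

Hence C_0 ≅ Z^5, C_1 ≅ Z^9, C_2 ≅ Z^6.

∂_1: C_1 → C_0 maps an edge to its endpoints' difference, ∂[p,q] = q − p. For instance
  ∂bc = c − b.
The 5×9 boundary matrix has rank 4 and Smith normal form diag(1,1,1,1).

∂_2: C_2 → C_1 maps a triangle to the signed sum of its edges. For instance
  ∂bde = de − be + bd,
  ∂bce = ce − be + bc.
The 9×6 boundary matrix has rank 5 and Smith normal form diag(1,1,1,1,1).

Computing H_k = (kernel of ∂_k) / (image of ∂_{k+1}):

  H_0: rank C_0 − rank ∂_1 = 5 − 4 = 1, and the invariant factors of ∂_1 are all 1, so H_0 ≅ Z.
  H_1: rank ker ∂_1 − rank ∂_2 = (9 − 4) − 5 = 0, and the invariant factors of ∂_2 are all 1, so H_1 ≅ 0.
  H_2: rank ker ∂_2 − rank ∂_3 = (6 − 5) − 0 = 1, and there is no ∂_3, so H_2 ≅ Z.

As a check, the Euler characteristic is 5 − 9 + 6 = 2, which agrees with 1 − 0 + 1 = 2.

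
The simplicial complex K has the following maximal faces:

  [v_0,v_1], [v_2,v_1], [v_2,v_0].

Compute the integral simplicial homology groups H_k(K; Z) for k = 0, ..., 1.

We work with the vertex ordering v_0 < v_1 < v_2. The simplices of K, each written with vertices in increasing order, are:

  0-simplices (3): [v_0], [v_1], [v_2]
  1-simplices (3): [v_0,v_1], [v_0,v_2], [v_1,v_2]

giving chain groups C_0 ≅ Z^3, C_1 ≅ Z^3.

The boundary map ∂_1: C_1 → C_0 is given by ∂[p,q] = [q] − [p].
As a 3×3 matrix over Z this has rank 2, with invariant factors (1,1).

Reading off H_k = ker ∂_k / im ∂_{k+1}:

  H_0: rank C_0 − rank ∂_1 = 3 − 2 = 1, and the invariant factors of ∂_1 are all 1, so H_0 = Z.
  H_1: rank ker ∂_1 − rank ∂_2 = (3 − 2) − 0 = 1, and there is no ∂_2, so H_1 = Z.

H_0 ≅ Z,  H_1 ≅ Z.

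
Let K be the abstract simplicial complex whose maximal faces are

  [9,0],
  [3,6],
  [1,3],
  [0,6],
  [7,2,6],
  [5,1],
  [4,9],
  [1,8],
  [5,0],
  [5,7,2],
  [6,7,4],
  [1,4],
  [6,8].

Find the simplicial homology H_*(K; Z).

H_0 ≅ Z,  H_1 ≅ Z^5,  H_2 = 0.

We work with the vertex ordering 0 < 1 < 2 < 3 < 4 < 5 < 6 < 7 < 8 < 9. The simplices of K, each written with vertices in increasing order, are:

  0-simplices (10): [0], [1], [2], [3], [4], [5], [6], [7], [8], [9]
  1-simplices (17): [0,5], [0,6], [0,9], [1,3], [1,4], [1,5], [1,8], [2,5], [2,6], [2,7], [3,6], [4,6], [4,7], [4,9], [5,7], [6,7], [6,8]
  2-simplices (3): [2,5,7], [2,6,7], [4,6,7]

Hence C_0 ≅ Z^10, C_1 ≅ Z^17, C_2 ≅ Z^3.

Boundary ∂_1: C_1 → C_0 maps an edge to its endpoints' difference, ∂[p,q] = q − p. For instance
  ∂[4,9] = [9] − [4].
As a 10×17 matrix over Z this has rank 9, with invariant factors (1,1,1,1,1,1,1,1,1).

The boundary map ∂_2: C_2 → C_1 maps a triangle to the signed sum of its edges. For instance
  ∂[2,5,7] = [5,7] − [2,7] + [2,5],
  ∂[2,6,7] = [6,7] − [2,7] + [2,6].
The 17×3 boundary matrix has rank 3 and Smith normal form diag(1,1,1).

Now H_k = ker ∂_k / im ∂_{k+1}, so:

  H_0: rank C_0 − rank ∂_1 = 10 − 9 = 1, and the invariant factors of ∂_1 are all 1, so H_0 = Z.
  H_1: rank ker ∂_1 − rank ∂_2 = (17 − 9) − 3 = 5, and the invariant factors of ∂_2 are all 1, so H_1 = Z^5.
  H_2: rank ker ∂_2 − rank ∂_3 = (3 − 3) − 0 = 0, and there is no ∂_3, so H_2 = 0.

As a check, the Euler characteristic is 10 − 17 + 3 = -4, which agrees with 1 − 5 + 0 = -4.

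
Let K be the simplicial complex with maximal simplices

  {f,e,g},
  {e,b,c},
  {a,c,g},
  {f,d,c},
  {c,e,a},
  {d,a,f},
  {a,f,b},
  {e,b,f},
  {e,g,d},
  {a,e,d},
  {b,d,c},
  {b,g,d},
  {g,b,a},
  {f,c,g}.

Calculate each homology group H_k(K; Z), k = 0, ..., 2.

Fix the vertex order a < b < c < d < e < f < g and write every simplex with vertices in increasing order. Then dim K = 2 and the simplices of K are:

  0-simplices (7): a, b, c, d, e, f, g
  1-simplices (21): ab, ac, ad, ae, af, ag, bc, bd, be, bf, bg, cd, ce, cf, cg, de, df, dg, ef, eg, fg
  2-simplices (14): abf, abg, ace, acg, ade, adf, bcd, bce, bdg, bef, cdf, cfg, deg, efg

Hence C_0 ≅ Z^7, C_1 ≅ Z^21, C_2 ≅ Z^14.

∂_1: C_1 → C_0 sends each edge [p,q] (with p < q) to q − p. For instance
  ∂ac = c − a.
The resulting 7×21 matrix has rank 6, and its Smith normal form has invariant factors (1,1,1,1,1,1).

The boundary map ∂_2: C_2 → C_1 sends each 2-simplex [p,q,r] to [q,r] − [p,r] + [p,q]. For instance
  ∂cdf = df − cf + cd,
  ∂ade = de − ae + ad.
The 21×14 boundary matrix has rank 13 and Smith normal form diag(1,1,1,1,1,1,1,1,1,1,1,1,1).

Computing H_k = (kernel of ∂_k) / (image of ∂_{k+1}):

  H_0: rank C_0 − rank ∂_1 = 7 − 6 = 1, and the invariant factors of ∂_1 are all 1, so H_0 ≅ Z.
  H_1: rank ker ∂_1 − rank ∂_2 = (21 − 6) − 13 = 2, and the invariant factors of ∂_2 are all 1, so H_1 ≅ Z^2.
  H_2: rank ker ∂_2 − rank ∂_3 = (14 − 13) − 0 = 1, and there is no ∂_3, so H_2 ≅ Z.

H_0 = Z,  H_1 = Z^2,  H_2 = Z.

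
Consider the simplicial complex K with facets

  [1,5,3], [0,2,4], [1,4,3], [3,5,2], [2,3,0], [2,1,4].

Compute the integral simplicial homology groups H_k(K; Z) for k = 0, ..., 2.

H_0 = Z,  H_1 = Z,  H_2 = 0.

Take the total order 0 < 1 < 2 < 3 < 4 < 5 on the vertex set. Then K (dimension 2) consists of the simplices:

  0-simplices (6): [0], [1], [2], [3], [4], [5]
  1-simplices (12): [0,2], [0,3], [0,4], [1,2], [1,3], [1,4], [1,5], [2,3], [2,4], [2,5], [3,4], [3,5]
  2-simplices (6): [0,2,3], [0,2,4], [1,2,4], [1,3,4], [1,3,5], [2,3,5]

giving chain groups C_0 ≅ Z^6, C_1 ≅ Z^12, C_2 ≅ Z^6.

The boundary map ∂_1: C_1 → C_0 sends each edge [p,q] (with p < q) to q − p. For instance
  ∂[0,3] = [3] − [0].
The 6×12 boundary matrix has rank 5 and Smith normal form diag(1,1,1,1,1).

The boundary map ∂_2: C_2 → C_1 sends each 2-simplex [p,q,r] to [q,r] − [p,r] + [p,q]. For instance
  ∂[1,2,4] = [2,4] − [1,4] + [1,2],
  ∂[1,3,4] = [3,4] − [1,4] + [1,3].
The resulting 12×6 matrix has rank 6, and its Smith normal form has invariant factors (1,1,1,1,1,1).

From H_k ≅ ker(∂_k) / im(∂_{k+1}) we obtain:

  H_0: rank C_0 − rank ∂_1 = 6 − 5 = 1, and the invariant factors of ∂_1 are all 1, so H_0 ≅ Z.
  H_1: rank ker ∂_1 − rank ∂_2 = (12 − 5) − 6 = 1, and the invariant factors of ∂_2 are all 1, so H_1 ≅ Z.
  H_2: rank ker ∂_2 − rank ∂_3 = (6 − 6) − 0 = 0, and there is no ∂_3, so H_2 ≅ 0.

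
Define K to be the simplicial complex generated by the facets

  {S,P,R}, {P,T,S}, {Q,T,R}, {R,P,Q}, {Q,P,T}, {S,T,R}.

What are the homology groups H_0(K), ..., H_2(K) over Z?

Fix the vertex order P < Q < R < S < T and write every simplex with vertices in increasing order. Then dim K = 2 and the simplices of K are:

  0-simplices (5): P, Q, R, S, T
  1-simplices (9): PQ, PR, PS, PT, QR, QT, RS, RT, ST
  2-simplices (6): PQR, PQT, PRS, PST, QRT, RST

giving chain groups C_0 ≅ Z^5, C_1 ≅ Z^9, C_2 ≅ Z^6.

∂_1: C_1 → C_0 is given by ∂[p,q] = [q] − [p]. For instance
  ∂RT = T − R.
The 5×9 boundary matrix has rank 4 and Smith normal form diag(1,1,1,1).

∂_2: C_2 → C_1 sends each 2-simplex [p,q,r] to [q,r] − [p,r] + [p,q]. For instance
  ∂QRT = RT − QT + QR,
  ∂PRS = RS − PS + PR.
This gives a 9×6 integer matrix of rank 5; reducing to Smith normal form yields diagonal entries (1,1,1,1,1).

Reading off H_k = ker ∂_k / im ∂_{k+1}:

  H_0: rank C_0 − rank ∂_1 = 5 − 4 = 1, and the invariant factors of ∂_1 are all 1, so H_0 ≅ Z.
  H_1: rank ker ∂_1 − rank ∂_2 = (9 − 4) − 5 = 0, and the invariant factors of ∂_2 are all 1, so H_1 ≅ 0.
  H_2: rank ker ∂_2 − rank ∂_3 = (6 − 5) − 0 = 1, and there is no ∂_3, so H_2 ≅ Z.

H_0 ≅ Z,  H_1 = 0,  H_2 ≅ Z.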